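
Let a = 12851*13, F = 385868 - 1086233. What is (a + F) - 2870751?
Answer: -3404053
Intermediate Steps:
F = -700365
a = 167063
(a + F) - 2870751 = (167063 - 700365) - 2870751 = -533302 - 2870751 = -3404053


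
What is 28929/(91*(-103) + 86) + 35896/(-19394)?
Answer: -447207589/90056039 ≈ -4.9659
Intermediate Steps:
28929/(91*(-103) + 86) + 35896/(-19394) = 28929/(-9373 + 86) + 35896*(-1/19394) = 28929/(-9287) - 17948/9697 = 28929*(-1/9287) - 17948/9697 = -28929/9287 - 17948/9697 = -447207589/90056039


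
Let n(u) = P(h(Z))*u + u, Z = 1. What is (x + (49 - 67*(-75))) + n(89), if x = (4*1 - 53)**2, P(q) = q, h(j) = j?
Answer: 7653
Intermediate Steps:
n(u) = 2*u (n(u) = 1*u + u = u + u = 2*u)
x = 2401 (x = (4 - 53)**2 = (-49)**2 = 2401)
(x + (49 - 67*(-75))) + n(89) = (2401 + (49 - 67*(-75))) + 2*89 = (2401 + (49 + 5025)) + 178 = (2401 + 5074) + 178 = 7475 + 178 = 7653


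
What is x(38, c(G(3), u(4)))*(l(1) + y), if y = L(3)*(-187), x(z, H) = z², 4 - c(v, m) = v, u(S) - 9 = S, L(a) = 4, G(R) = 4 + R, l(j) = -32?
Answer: -1126320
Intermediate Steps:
u(S) = 9 + S
c(v, m) = 4 - v
y = -748 (y = 4*(-187) = -748)
x(38, c(G(3), u(4)))*(l(1) + y) = 38²*(-32 - 748) = 1444*(-780) = -1126320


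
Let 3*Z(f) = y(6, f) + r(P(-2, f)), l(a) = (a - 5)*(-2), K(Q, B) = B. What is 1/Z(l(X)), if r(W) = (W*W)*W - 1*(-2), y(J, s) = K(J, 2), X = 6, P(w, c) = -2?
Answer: -¾ ≈ -0.75000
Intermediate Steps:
l(a) = 10 - 2*a (l(a) = (-5 + a)*(-2) = 10 - 2*a)
y(J, s) = 2
r(W) = 2 + W³ (r(W) = W²*W + 2 = W³ + 2 = 2 + W³)
Z(f) = -4/3 (Z(f) = (2 + (2 + (-2)³))/3 = (2 + (2 - 8))/3 = (2 - 6)/3 = (⅓)*(-4) = -4/3)
1/Z(l(X)) = 1/(-4/3) = -¾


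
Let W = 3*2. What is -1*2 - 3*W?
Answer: -20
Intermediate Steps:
W = 6
-1*2 - 3*W = -1*2 - 3*6 = -2 - 18 = -20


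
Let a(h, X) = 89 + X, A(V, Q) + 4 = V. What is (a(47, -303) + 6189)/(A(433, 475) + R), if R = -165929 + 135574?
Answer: -5975/29926 ≈ -0.19966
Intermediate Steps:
A(V, Q) = -4 + V
R = -30355
(a(47, -303) + 6189)/(A(433, 475) + R) = ((89 - 303) + 6189)/((-4 + 433) - 30355) = (-214 + 6189)/(429 - 30355) = 5975/(-29926) = 5975*(-1/29926) = -5975/29926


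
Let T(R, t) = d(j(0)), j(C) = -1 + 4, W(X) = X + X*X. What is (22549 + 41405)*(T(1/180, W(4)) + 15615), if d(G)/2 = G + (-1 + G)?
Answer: 999281250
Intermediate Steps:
W(X) = X + X**2
j(C) = 3
d(G) = -2 + 4*G (d(G) = 2*(G + (-1 + G)) = 2*(-1 + 2*G) = -2 + 4*G)
T(R, t) = 10 (T(R, t) = -2 + 4*3 = -2 + 12 = 10)
(22549 + 41405)*(T(1/180, W(4)) + 15615) = (22549 + 41405)*(10 + 15615) = 63954*15625 = 999281250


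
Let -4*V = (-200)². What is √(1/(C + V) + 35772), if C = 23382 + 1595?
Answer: √8024036258365/14977 ≈ 189.13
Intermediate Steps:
C = 24977
V = -10000 (V = -¼*(-200)² = -¼*40000 = -10000)
√(1/(C + V) + 35772) = √(1/(24977 - 10000) + 35772) = √(1/14977 + 35772) = √(535757245/14977) = √8024036258365/14977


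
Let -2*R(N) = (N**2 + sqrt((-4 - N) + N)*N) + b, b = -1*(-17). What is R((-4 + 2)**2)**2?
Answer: 1025/4 + 132*I ≈ 256.25 + 132.0*I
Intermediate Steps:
b = 17
R(N) = -17/2 - N**2/2 - I*N (R(N) = -((N**2 + sqrt((-4 - N) + N)*N) + 17)/2 = -((N**2 + sqrt(-4)*N) + 17)/2 = -((N**2 + (2*I)*N) + 17)/2 = -((N**2 + 2*I*N) + 17)/2 = -(17 + N**2 + 2*I*N)/2 = -17/2 - N**2/2 - I*N)
R((-4 + 2)**2)**2 = (-17/2 - (-4 + 2)**4/2 - I*(-4 + 2)**2)**2 = (-17/2 - ((-2)**2)**2/2 - 1*I*(-2)**2)**2 = (-17/2 - 1/2*4**2 - 1*I*4)**2 = (-17/2 - 1/2*16 - 4*I)**2 = (-17/2 - 8 - 4*I)**2 = (-33/2 - 4*I)**2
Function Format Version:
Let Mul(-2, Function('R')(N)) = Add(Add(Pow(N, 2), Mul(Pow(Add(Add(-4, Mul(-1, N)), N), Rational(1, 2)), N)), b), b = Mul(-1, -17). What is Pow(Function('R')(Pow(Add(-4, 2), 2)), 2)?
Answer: Add(Rational(1025, 4), Mul(132, I)) ≈ Add(256.25, Mul(132.00, I))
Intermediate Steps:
b = 17
Function('R')(N) = Add(Rational(-17, 2), Mul(Rational(-1, 2), Pow(N, 2)), Mul(-1, I, N)) (Function('R')(N) = Mul(Rational(-1, 2), Add(Add(Pow(N, 2), Mul(Pow(Add(Add(-4, Mul(-1, N)), N), Rational(1, 2)), N)), 17)) = Mul(Rational(-1, 2), Add(Add(Pow(N, 2), Mul(Pow(-4, Rational(1, 2)), N)), 17)) = Mul(Rational(-1, 2), Add(Add(Pow(N, 2), Mul(Mul(2, I), N)), 17)) = Mul(Rational(-1, 2), Add(Add(Pow(N, 2), Mul(2, I, N)), 17)) = Mul(Rational(-1, 2), Add(17, Pow(N, 2), Mul(2, I, N))) = Add(Rational(-17, 2), Mul(Rational(-1, 2), Pow(N, 2)), Mul(-1, I, N)))
Pow(Function('R')(Pow(Add(-4, 2), 2)), 2) = Pow(Add(Rational(-17, 2), Mul(Rational(-1, 2), Pow(Pow(Add(-4, 2), 2), 2)), Mul(-1, I, Pow(Add(-4, 2), 2))), 2) = Pow(Add(Rational(-17, 2), Mul(Rational(-1, 2), Pow(Pow(-2, 2), 2)), Mul(-1, I, Pow(-2, 2))), 2) = Pow(Add(Rational(-17, 2), Mul(Rational(-1, 2), Pow(4, 2)), Mul(-1, I, 4)), 2) = Pow(Add(Rational(-17, 2), Mul(Rational(-1, 2), 16), Mul(-4, I)), 2) = Pow(Add(Rational(-17, 2), -8, Mul(-4, I)), 2) = Pow(Add(Rational(-33, 2), Mul(-4, I)), 2)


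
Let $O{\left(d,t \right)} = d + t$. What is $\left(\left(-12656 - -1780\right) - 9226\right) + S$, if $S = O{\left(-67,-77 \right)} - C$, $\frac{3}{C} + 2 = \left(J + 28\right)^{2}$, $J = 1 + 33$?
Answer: $- \frac{77785135}{3842} \approx -20246.0$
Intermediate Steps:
$J = 34$
$C = \frac{3}{3842}$ ($C = \frac{3}{-2 + \left(34 + 28\right)^{2}} = \frac{3}{-2 + 62^{2}} = \frac{3}{-2 + 3844} = \frac{3}{3842} \approx 0.00078084$)
$S = - \frac{553251}{3842}$ ($S = \left(-67 - 77\right) - \frac{3}{3842} = -144 - \frac{3}{3842} = - \frac{553251}{3842} \approx -144.0$)
$\left(\left(-12656 - -1780\right) - 9226\right) + S = \left(\left(-12656 - -1780\right) - 9226\right) - \frac{553251}{3842} = \left(\left(-12656 + 1780\right) - 9226\right) - \frac{553251}{3842} = \left(-10876 - 9226\right) - \frac{553251}{3842} = -20102 - \frac{553251}{3842} = - \frac{77785135}{3842}$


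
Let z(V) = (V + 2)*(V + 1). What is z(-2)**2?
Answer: 0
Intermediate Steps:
z(V) = (1 + V)*(2 + V) (z(V) = (2 + V)*(1 + V) = (1 + V)*(2 + V))
z(-2)**2 = (2 + (-2)**2 + 3*(-2))**2 = (2 + 4 - 6)**2 = 0**2 = 0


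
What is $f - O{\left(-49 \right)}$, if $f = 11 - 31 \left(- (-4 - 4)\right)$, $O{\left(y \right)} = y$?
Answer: $-188$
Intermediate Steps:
$f = -237$ ($f = 11 - 31 \left(\left(-1\right) \left(-8\right)\right) = 11 - 248 = -237$)
$f - O{\left(-49 \right)} = -237 - -49 = -237 + 49 = -188$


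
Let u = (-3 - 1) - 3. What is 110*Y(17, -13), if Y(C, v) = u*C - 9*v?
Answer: -220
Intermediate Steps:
u = -7 (u = -4 - 3 = -7)
Y(C, v) = -9*v - 7*C (Y(C, v) = -7*C - 9*v = -9*v - 7*C)
110*Y(17, -13) = 110*(-9*(-13) - 7*17) = 110*(117 - 119) = 110*(-2) = -220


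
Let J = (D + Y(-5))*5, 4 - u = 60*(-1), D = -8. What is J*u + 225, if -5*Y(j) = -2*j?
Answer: -2975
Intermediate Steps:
Y(j) = 2*j/5 (Y(j) = -(-2)*j/5 = 2*j/5)
u = 64 (u = 4 - 60*(-1) = 4 - 1*(-60) = 4 + 60 = 64)
J = -50 (J = (-8 + (2/5)*(-5))*5 = (-8 - 2)*5 = -10*5 = -50)
J*u + 225 = -50*64 + 225 = -3200 + 225 = -2975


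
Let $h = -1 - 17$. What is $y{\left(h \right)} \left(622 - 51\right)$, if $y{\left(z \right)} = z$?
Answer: $-10278$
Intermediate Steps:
$h = -18$
$y{\left(h \right)} \left(622 - 51\right) = - 18 \left(622 - 51\right) = \left(-18\right) 571 = -10278$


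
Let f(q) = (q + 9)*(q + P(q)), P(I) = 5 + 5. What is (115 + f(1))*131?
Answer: 29475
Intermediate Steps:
P(I) = 10
f(q) = (9 + q)*(10 + q) (f(q) = (q + 9)*(q + 10) = (9 + q)*(10 + q))
(115 + f(1))*131 = (115 + (90 + 1**2 + 19*1))*131 = (115 + (90 + 1 + 19))*131 = (115 + 110)*131 = 225*131 = 29475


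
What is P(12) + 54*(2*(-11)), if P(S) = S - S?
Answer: -1188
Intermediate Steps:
P(S) = 0
P(12) + 54*(2*(-11)) = 0 + 54*(2*(-11)) = 0 + 54*(-22) = 0 - 1188 = -1188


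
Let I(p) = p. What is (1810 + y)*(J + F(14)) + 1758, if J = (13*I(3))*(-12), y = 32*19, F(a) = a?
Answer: -1096014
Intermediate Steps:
y = 608
J = -468 (J = (13*3)*(-12) = 39*(-12) = -468)
(1810 + y)*(J + F(14)) + 1758 = (1810 + 608)*(-468 + 14) + 1758 = 2418*(-454) + 1758 = -1097772 + 1758 = -1096014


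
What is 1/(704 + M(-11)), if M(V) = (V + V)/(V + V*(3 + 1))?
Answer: 5/3522 ≈ 0.0014196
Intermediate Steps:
M(V) = ⅖ (M(V) = (2*V)/(V + V*4) = (2*V)/(V + 4*V) = (2*V)/((5*V)) = (2*V)*(1/(5*V)) = ⅖)
1/(704 + M(-11)) = 1/(704 + ⅖) = 1/(3522/5) = 5/3522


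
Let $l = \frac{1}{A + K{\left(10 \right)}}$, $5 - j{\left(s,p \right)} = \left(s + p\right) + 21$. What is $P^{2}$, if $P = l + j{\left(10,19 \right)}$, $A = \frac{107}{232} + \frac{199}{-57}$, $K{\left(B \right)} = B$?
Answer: $\frac{17093850449841}{8495493241} \approx 2012.1$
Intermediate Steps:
$j{\left(s,p \right)} = -16 - p - s$ ($j{\left(s,p \right)} = 5 - \left(\left(s + p\right) + 21\right) = 5 - \left(\left(p + s\right) + 21\right) = 5 - \left(21 + p + s\right) = -16 - p - s$)
$A = - \frac{40069}{13224}$ ($A = 107 \cdot \frac{1}{232} + 199 \left(- \frac{1}{57}\right) = \frac{107}{232} - \frac{199}{57} = - \frac{40069}{13224} \approx -3.03$)
$l = \frac{13224}{92171}$ ($l = \frac{1}{- \frac{40069}{13224} + 10} = \frac{1}{\frac{92171}{13224}} = \frac{13224}{92171} \approx 0.14347$)
$P = - \frac{4134471}{92171}$ ($P = \frac{13224}{92171} - 45 = - \frac{4134471}{92171} \approx -44.857$)
$P^{2} = \left(- \frac{4134471}{92171}\right)^{2} = \frac{17093850449841}{8495493241}$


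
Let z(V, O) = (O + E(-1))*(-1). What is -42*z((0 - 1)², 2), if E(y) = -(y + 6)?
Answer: -126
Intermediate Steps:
E(y) = -6 - y (E(y) = -(6 + y) = -6 - y)
z(V, O) = 5 - O (z(V, O) = (O + (-6 - 1*(-1)))*(-1) = (O + (-6 + 1))*(-1) = (O - 5)*(-1) = (-5 + O)*(-1) = 5 - O)
-42*z((0 - 1)², 2) = -42*(5 - 1*2) = -42*(5 - 2) = -42*3 = -126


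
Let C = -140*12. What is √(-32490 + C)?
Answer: I*√34170 ≈ 184.85*I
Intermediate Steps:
C = -1680
√(-32490 + C) = √(-32490 - 1680) = √(-34170) = I*√34170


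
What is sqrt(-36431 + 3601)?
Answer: 7*I*sqrt(670) ≈ 181.19*I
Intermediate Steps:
sqrt(-36431 + 3601) = sqrt(-32830) = 7*I*sqrt(670)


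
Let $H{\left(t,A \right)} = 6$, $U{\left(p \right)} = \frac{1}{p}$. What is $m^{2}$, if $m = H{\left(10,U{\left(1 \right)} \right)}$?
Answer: $36$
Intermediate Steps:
$m = 6$
$m^{2} = 6^{2} = 36$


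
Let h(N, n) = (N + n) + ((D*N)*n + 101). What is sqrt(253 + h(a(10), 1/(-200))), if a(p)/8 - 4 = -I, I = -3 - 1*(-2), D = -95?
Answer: sqrt(165198)/20 ≈ 20.322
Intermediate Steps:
I = -1 (I = -3 + 2 = -1)
a(p) = 40 (a(p) = 32 + 8*(-1*(-1)) = 32 + 8*1 = 32 + 8 = 40)
h(N, n) = 101 + N + n - 95*N*n (h(N, n) = (N + n) + ((-95*N)*n + 101) = (N + n) + (-95*N*n + 101) = (N + n) + (101 - 95*N*n) = 101 + N + n - 95*N*n)
sqrt(253 + h(a(10), 1/(-200))) = sqrt(253 + (101 + 40 + 1/(-200) - 95*40/(-200))) = sqrt(253 + (101 + 40 - 1/200 - 95*40*(-1/200))) = sqrt(253 + (101 + 40 - 1/200 + 19)) = sqrt(253 + 31999/200) = sqrt(82599/200) = sqrt(165198)/20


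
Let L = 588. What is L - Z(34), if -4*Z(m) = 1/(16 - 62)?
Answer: 108191/184 ≈ 587.99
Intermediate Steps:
Z(m) = 1/184 (Z(m) = -1/(4*(16 - 62)) = -1/4/(-46) = -1/4*(-1/46) = 1/184)
L - Z(34) = 588 - 1*1/184 = 588 - 1/184 = 108191/184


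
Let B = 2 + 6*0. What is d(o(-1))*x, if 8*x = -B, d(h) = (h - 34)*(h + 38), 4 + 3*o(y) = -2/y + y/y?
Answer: 11639/36 ≈ 323.31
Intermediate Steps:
B = 2 (B = 2 + 0 = 2)
o(y) = -1 - 2/(3*y) (o(y) = -4/3 + (-2/y + y/y)/3 = -4/3 + (-2/y + 1)/3 = -4/3 + (1 - 2/y)/3 = -4/3 + (⅓ - 2/(3*y)) = -1 - 2/(3*y))
d(h) = (-34 + h)*(38 + h)
x = -¼ (x = (-1*2)/8 = (⅛)*(-2) = -¼ ≈ -0.25000)
d(o(-1))*x = (-1292 + ((-⅔ - 1*(-1))/(-1))² + 4*((-⅔ - 1*(-1))/(-1)))*(-¼) = (-1292 + (-(-⅔ + 1))² + 4*(-(-⅔ + 1)))*(-¼) = (-1292 + (-1*⅓)² + 4*(-1*⅓))*(-¼) = (-1292 + (-⅓)² + 4*(-⅓))*(-¼) = (-1292 + ⅑ - 4/3)*(-¼) = -11639/9*(-¼) = 11639/36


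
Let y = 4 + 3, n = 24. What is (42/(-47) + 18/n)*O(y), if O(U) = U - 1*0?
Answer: -189/188 ≈ -1.0053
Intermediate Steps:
y = 7
O(U) = U (O(U) = U + 0 = U)
(42/(-47) + 18/n)*O(y) = (42/(-47) + 18/24)*7 = (42*(-1/47) + 18*(1/24))*7 = (-42/47 + 3/4)*7 = -27/188*7 = -189/188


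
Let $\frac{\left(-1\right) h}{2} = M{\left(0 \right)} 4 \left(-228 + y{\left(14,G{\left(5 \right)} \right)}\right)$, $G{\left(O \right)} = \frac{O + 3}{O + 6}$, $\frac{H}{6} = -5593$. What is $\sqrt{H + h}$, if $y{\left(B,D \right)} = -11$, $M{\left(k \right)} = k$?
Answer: $i \sqrt{33558} \approx 183.19 i$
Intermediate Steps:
$H = -33558$ ($H = 6 \left(-5593\right) = -33558$)
$G{\left(O \right)} = \frac{3 + O}{6 + O}$
$h = 0$ ($h = - 2 \cdot 0 \cdot 4 \left(-228 - 11\right) = - 2 \cdot 0 \left(-239\right) = \left(-2\right) 0 = 0$)
$\sqrt{H + h} = \sqrt{-33558 + 0} = \sqrt{-33558} = i \sqrt{33558}$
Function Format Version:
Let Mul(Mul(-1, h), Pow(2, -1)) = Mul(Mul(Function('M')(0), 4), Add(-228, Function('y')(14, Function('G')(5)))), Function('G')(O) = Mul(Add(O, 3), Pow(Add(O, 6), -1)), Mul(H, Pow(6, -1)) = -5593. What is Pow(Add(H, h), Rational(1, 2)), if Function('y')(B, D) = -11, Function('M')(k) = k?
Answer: Mul(I, Pow(33558, Rational(1, 2))) ≈ Mul(183.19, I)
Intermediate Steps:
H = -33558 (H = Mul(6, -5593) = -33558)
Function('G')(O) = Mul(Pow(Add(6, O), -1), Add(3, O)) (Function('G')(O) = Mul(Add(3, O), Pow(Add(6, O), -1)) = Mul(Pow(Add(6, O), -1), Add(3, O)))
h = 0 (h = Mul(-2, Mul(Mul(0, 4), Add(-228, -11))) = Mul(-2, Mul(0, -239)) = Mul(-2, 0) = 0)
Pow(Add(H, h), Rational(1, 2)) = Pow(Add(-33558, 0), Rational(1, 2)) = Pow(-33558, Rational(1, 2)) = Mul(I, Pow(33558, Rational(1, 2)))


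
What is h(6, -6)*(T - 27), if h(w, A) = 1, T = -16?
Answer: -43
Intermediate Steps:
h(6, -6)*(T - 27) = 1*(-16 - 27) = 1*(-43) = -43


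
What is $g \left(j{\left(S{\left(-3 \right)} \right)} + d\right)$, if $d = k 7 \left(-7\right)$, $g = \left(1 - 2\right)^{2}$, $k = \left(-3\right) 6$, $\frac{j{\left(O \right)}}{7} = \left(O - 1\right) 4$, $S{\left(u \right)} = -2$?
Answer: $798$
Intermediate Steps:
$j{\left(O \right)} = -28 + 28 O$ ($j{\left(O \right)} = 7 \left(O - 1\right) 4 = 7 \left(-1 + O\right) 4 = 7 \left(-4 + 4 O\right) = -28 + 28 O$)
$k = -18$
$g = 1$ ($g = \left(-1\right)^{2} = 1$)
$d = 882$ ($d = - 18 \cdot 7 \left(-7\right) = \left(-18\right) \left(-49\right) = 882$)
$g \left(j{\left(S{\left(-3 \right)} \right)} + d\right) = 1 \left(\left(-28 + 28 \left(-2\right)\right) + 882\right) = 1 \left(\left(-28 - 56\right) + 882\right) = 1 \left(-84 + 882\right) = 1 \cdot 798 = 798$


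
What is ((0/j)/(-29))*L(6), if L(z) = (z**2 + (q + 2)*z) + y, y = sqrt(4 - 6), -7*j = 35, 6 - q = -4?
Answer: 0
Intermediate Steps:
q = 10 (q = 6 - 1*(-4) = 6 + 4 = 10)
j = -5 (j = -1/7*35 = -5)
y = I*sqrt(2) (y = sqrt(-2) = I*sqrt(2) ≈ 1.4142*I)
L(z) = z**2 + 12*z + I*sqrt(2) (L(z) = (z**2 + (10 + 2)*z) + I*sqrt(2) = (z**2 + 12*z) + I*sqrt(2) = z**2 + 12*z + I*sqrt(2))
((0/j)/(-29))*L(6) = ((0/(-5))/(-29))*(6**2 + 12*6 + I*sqrt(2)) = ((0*(-1/5))*(-1/29))*(36 + 72 + I*sqrt(2)) = (0*(-1/29))*(108 + I*sqrt(2)) = 0*(108 + I*sqrt(2)) = 0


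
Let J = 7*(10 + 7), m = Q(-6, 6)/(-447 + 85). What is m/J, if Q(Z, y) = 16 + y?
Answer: -11/21539 ≈ -0.00051070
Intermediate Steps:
m = -11/181 (m = (16 + 6)/(-447 + 85) = 22/(-362) = 22*(-1/362) = -11/181 ≈ -0.060773)
J = 119 (J = 7*17 = 119)
m/J = -11/181/119 = -11/181*1/119 = -11/21539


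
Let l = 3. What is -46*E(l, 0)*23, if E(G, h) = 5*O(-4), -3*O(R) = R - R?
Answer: 0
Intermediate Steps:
O(R) = 0 (O(R) = -(R - R)/3 = -⅓*0 = 0)
E(G, h) = 0 (E(G, h) = 5*0 = 0)
-46*E(l, 0)*23 = -46*0*23 = 0*23 = 0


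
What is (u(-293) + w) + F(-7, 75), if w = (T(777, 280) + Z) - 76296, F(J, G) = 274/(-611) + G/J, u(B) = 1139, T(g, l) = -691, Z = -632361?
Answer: -3029057636/4277 ≈ -7.0822e+5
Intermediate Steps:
F(J, G) = -274/611 + G/J (F(J, G) = 274*(-1/611) + G/J = -274/611 + G/J)
w = -709348 (w = (-691 - 632361) - 76296 = -633052 - 76296 = -709348)
(u(-293) + w) + F(-7, 75) = (1139 - 709348) + (-274/611 + 75/(-7)) = -708209 + (-274/611 + 75*(-⅐)) = -708209 + (-274/611 - 75/7) = -708209 - 47743/4277 = -3029057636/4277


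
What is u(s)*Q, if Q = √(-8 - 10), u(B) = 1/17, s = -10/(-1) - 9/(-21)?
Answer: 3*I*√2/17 ≈ 0.24957*I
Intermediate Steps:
s = 73/7 (s = -10*(-1) - 9*(-1/21) = 10 + 3/7 = 73/7 ≈ 10.429)
u(B) = 1/17
Q = 3*I*√2 (Q = √(-18) = 3*I*√2 ≈ 4.2426*I)
u(s)*Q = (3*I*√2)/17 = 3*I*√2/17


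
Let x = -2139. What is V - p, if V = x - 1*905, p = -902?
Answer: -2142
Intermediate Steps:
V = -3044 (V = -2139 - 1*905 = -2139 - 905 = -3044)
V - p = -3044 - 1*(-902) = -3044 + 902 = -2142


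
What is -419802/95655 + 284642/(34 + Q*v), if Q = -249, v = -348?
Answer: -1527254277/1381991555 ≈ -1.1051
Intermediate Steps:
-419802/95655 + 284642/(34 + Q*v) = -419802/95655 + 284642/(34 - 249*(-348)) = -419802*1/95655 + 284642/(34 + 86652) = -139934/31885 + 284642/86686 = -139934/31885 + 284642*(1/86686) = -139934/31885 + 142321/43343 = -1527254277/1381991555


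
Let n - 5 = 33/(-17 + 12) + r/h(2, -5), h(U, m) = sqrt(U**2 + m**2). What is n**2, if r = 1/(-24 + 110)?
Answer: 13727001/5362100 - 8*sqrt(29)/6235 ≈ 2.5531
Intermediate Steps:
r = 1/86 ≈ 0.011628
n = -8/5 + sqrt(29)/2494 (n = 5 + (33/(-17 + 12) + 1/(86*(sqrt(2**2 + (-5)**2)))) = 5 + (33/(-5) + 1/(86*(sqrt(4 + 25)))) = 5 + (33*(-1/5) + 1/(86*(sqrt(29)))) = 5 + (-33/5 + (sqrt(29)/29)/86) = 5 + (-33/5 + sqrt(29)/2494) = -8/5 + sqrt(29)/2494 ≈ -1.5978)
n**2 = (-8/5 + sqrt(29)/2494)**2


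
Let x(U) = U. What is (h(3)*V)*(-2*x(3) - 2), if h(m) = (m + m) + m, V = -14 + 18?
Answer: -288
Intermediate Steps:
V = 4
h(m) = 3*m (h(m) = 2*m + m = 3*m)
(h(3)*V)*(-2*x(3) - 2) = ((3*3)*4)*(-2*3 - 2) = (9*4)*(-6 - 2) = 36*(-8) = -288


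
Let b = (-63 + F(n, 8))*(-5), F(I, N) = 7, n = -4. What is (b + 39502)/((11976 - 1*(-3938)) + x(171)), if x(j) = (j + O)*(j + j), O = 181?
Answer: 19891/68149 ≈ 0.29188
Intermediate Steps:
b = 280 (b = (-63 + 7)*(-5) = -56*(-5) = 280)
x(j) = 2*j*(181 + j) (x(j) = (j + 181)*(j + j) = (181 + j)*(2*j) = 2*j*(181 + j))
(b + 39502)/((11976 - 1*(-3938)) + x(171)) = (280 + 39502)/((11976 - 1*(-3938)) + 2*171*(181 + 171)) = 39782/((11976 + 3938) + 2*171*352) = 39782/(15914 + 120384) = 39782/136298 = 39782*(1/136298) = 19891/68149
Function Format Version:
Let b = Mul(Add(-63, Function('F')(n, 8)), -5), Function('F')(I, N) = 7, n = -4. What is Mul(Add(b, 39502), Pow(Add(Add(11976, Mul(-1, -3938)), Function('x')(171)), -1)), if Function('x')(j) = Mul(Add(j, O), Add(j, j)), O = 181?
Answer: Rational(19891, 68149) ≈ 0.29188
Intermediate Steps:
b = 280 (b = Mul(Add(-63, 7), -5) = Mul(-56, -5) = 280)
Function('x')(j) = Mul(2, j, Add(181, j)) (Function('x')(j) = Mul(Add(j, 181), Add(j, j)) = Mul(Add(181, j), Mul(2, j)) = Mul(2, j, Add(181, j)))
Mul(Add(b, 39502), Pow(Add(Add(11976, Mul(-1, -3938)), Function('x')(171)), -1)) = Mul(Add(280, 39502), Pow(Add(Add(11976, Mul(-1, -3938)), Mul(2, 171, Add(181, 171))), -1)) = Mul(39782, Pow(Add(Add(11976, 3938), Mul(2, 171, 352)), -1)) = Mul(39782, Pow(Add(15914, 120384), -1)) = Mul(39782, Pow(136298, -1)) = Mul(39782, Rational(1, 136298)) = Rational(19891, 68149)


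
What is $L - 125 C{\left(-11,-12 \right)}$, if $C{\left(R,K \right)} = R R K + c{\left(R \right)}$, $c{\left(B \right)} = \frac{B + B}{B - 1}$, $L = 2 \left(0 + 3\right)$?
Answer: $\frac{1087661}{6} \approx 1.8128 \cdot 10^{5}$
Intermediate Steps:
$L = 6$ ($L = 2 \cdot 3 = 6$)
$c{\left(B \right)} = \frac{2 B}{-1 + B}$
$C{\left(R,K \right)} = K R^{2} + \frac{2 R}{-1 + R}$ ($C{\left(R,K \right)} = R R K + \frac{2 R}{-1 + R} = R^{2} K + \frac{2 R}{-1 + R} = K R^{2} + \frac{2 R}{-1 + R}$)
$L - 125 C{\left(-11,-12 \right)} = 6 - 125 \left(- \frac{11 \left(2 - - 132 \left(-1 - 11\right)\right)}{-1 - 11}\right) = 6 - 125 \left(- \frac{11 \left(2 - \left(-132\right) \left(-12\right)\right)}{-12}\right) = 6 - 125 \left(\left(-11\right) \left(- \frac{1}{12}\right) \left(2 - 1584\right)\right) = 6 - 125 \left(\left(-11\right) \left(- \frac{1}{12}\right) \left(-1582\right)\right) = 6 - - \frac{1087625}{6} = 6 + \frac{1087625}{6} = \frac{1087661}{6}$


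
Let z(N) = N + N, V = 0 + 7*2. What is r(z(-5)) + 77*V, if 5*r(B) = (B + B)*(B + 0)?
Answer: 1118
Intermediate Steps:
V = 14 (V = 0 + 14 = 14)
z(N) = 2*N
r(B) = 2*B²/5 (r(B) = ((B + B)*(B + 0))/5 = ((2*B)*B)/5 = (2*B²)/5 = 2*B²/5)
r(z(-5)) + 77*V = 2*(2*(-5))²/5 + 77*14 = (⅖)*(-10)² + 1078 = (⅖)*100 + 1078 = 40 + 1078 = 1118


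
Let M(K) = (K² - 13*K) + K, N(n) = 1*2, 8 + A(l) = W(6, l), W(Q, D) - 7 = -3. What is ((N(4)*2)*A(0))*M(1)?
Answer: 176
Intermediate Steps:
W(Q, D) = 4 (W(Q, D) = 7 - 3 = 4)
A(l) = -4 (A(l) = -8 + 4 = -4)
N(n) = 2
M(K) = K² - 12*K
((N(4)*2)*A(0))*M(1) = ((2*2)*(-4))*(1*(-12 + 1)) = (4*(-4))*(1*(-11)) = -16*(-11) = 176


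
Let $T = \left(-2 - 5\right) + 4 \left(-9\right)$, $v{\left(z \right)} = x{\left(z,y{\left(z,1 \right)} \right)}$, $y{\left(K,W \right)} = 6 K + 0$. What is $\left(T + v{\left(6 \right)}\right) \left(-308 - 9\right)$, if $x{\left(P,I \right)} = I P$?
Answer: $-54841$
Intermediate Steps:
$y{\left(K,W \right)} = 6 K$
$v{\left(z \right)} = 6 z^{2}$ ($v{\left(z \right)} = 6 z z = 6 z^{2}$)
$T = -43$ ($T = -7 - 36 = -43$)
$\left(T + v{\left(6 \right)}\right) \left(-308 - 9\right) = \left(-43 + 6 \cdot 6^{2}\right) \left(-308 - 9\right) = \left(-43 + 6 \cdot 36\right) \left(-308 + \left(-59 + 50\right)\right) = \left(-43 + 216\right) \left(-308 - 9\right) = 173 \left(-317\right) = -54841$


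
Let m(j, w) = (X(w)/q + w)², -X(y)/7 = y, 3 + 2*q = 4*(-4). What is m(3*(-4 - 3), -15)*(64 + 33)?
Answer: 23767425/361 ≈ 65838.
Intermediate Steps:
q = -19/2 (q = -3/2 + (4*(-4))/2 = -3/2 + (½)*(-16) = -3/2 - 8 = -19/2 ≈ -9.5000)
X(y) = -7*y
m(j, w) = 1089*w²/361 (m(j, w) = ((-7*w)/(-19/2) + w)² = (-7*w*(-2/19) + w)² = (14*w/19 + w)² = (33*w/19)² = 1089*w²/361)
m(3*(-4 - 3), -15)*(64 + 33) = ((1089/361)*(-15)²)*(64 + 33) = ((1089/361)*225)*97 = (245025/361)*97 = 23767425/361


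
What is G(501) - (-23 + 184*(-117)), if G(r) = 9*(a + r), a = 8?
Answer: 26132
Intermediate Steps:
G(r) = 72 + 9*r (G(r) = 9*(8 + r) = 72 + 9*r)
G(501) - (-23 + 184*(-117)) = (72 + 9*501) - (-23 + 184*(-117)) = (72 + 4509) - (-23 - 21528) = 4581 - 1*(-21551) = 4581 + 21551 = 26132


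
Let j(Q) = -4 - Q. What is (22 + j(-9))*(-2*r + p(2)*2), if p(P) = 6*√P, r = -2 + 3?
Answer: -54 + 324*√2 ≈ 404.21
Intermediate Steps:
r = 1
(22 + j(-9))*(-2*r + p(2)*2) = (22 + (-4 - 1*(-9)))*(-2*1 + (6*√2)*2) = (22 + (-4 + 9))*(-2 + 12*√2) = (22 + 5)*(-2 + 12*√2) = 27*(-2 + 12*√2) = -54 + 324*√2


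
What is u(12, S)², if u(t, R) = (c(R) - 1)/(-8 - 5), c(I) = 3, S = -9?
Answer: 4/169 ≈ 0.023669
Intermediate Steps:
u(t, R) = -2/13 (u(t, R) = (3 - 1)/(-8 - 5) = 2/(-13) = 2*(-1/13) = -2/13)
u(12, S)² = (-2/13)² = 4/169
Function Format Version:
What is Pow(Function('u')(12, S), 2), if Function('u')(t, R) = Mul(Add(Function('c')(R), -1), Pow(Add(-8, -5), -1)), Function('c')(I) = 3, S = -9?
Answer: Rational(4, 169) ≈ 0.023669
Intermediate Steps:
Function('u')(t, R) = Rational(-2, 13) (Function('u')(t, R) = Mul(Add(3, -1), Pow(Add(-8, -5), -1)) = Mul(2, Pow(-13, -1)) = Mul(2, Rational(-1, 13)) = Rational(-2, 13))
Pow(Function('u')(12, S), 2) = Pow(Rational(-2, 13), 2) = Rational(4, 169)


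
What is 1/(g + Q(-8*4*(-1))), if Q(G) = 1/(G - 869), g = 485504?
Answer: 837/406366847 ≈ 2.0597e-6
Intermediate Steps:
Q(G) = 1/(-869 + G)
1/(g + Q(-8*4*(-1))) = 1/(485504 + 1/(-869 - 8*4*(-1))) = 1/(485504 + 1/(-869 - 32*(-1))) = 1/(485504 + 1/(-869 + 32)) = 1/(485504 + 1/(-837)) = 1/(485504 - 1/837) = 1/(406366847/837) = 837/406366847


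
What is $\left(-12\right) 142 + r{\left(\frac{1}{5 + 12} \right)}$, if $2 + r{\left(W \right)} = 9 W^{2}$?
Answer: $- \frac{493025}{289} \approx -1706.0$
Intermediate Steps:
$r{\left(W \right)} = -2 + 9 W^{2}$
$\left(-12\right) 142 + r{\left(\frac{1}{5 + 12} \right)} = \left(-12\right) 142 - \left(2 - 9 \left(\frac{1}{5 + 12}\right)^{2}\right) = -1704 - \left(2 - 9 \left(\frac{1}{17}\right)^{2}\right) = -1704 - \left(2 - \frac{9}{289}\right) = -1704 + \left(-2 + 9 \cdot \frac{1}{289}\right) = -1704 + \left(-2 + \frac{9}{289}\right) = -1704 - \frac{569}{289} = - \frac{493025}{289}$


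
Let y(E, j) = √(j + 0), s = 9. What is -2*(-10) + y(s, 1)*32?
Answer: 52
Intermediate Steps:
y(E, j) = √j
-2*(-10) + y(s, 1)*32 = -2*(-10) + √1*32 = 20 + 1*32 = 20 + 32 = 52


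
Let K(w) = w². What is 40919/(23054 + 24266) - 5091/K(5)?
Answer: -47976629/236600 ≈ -202.78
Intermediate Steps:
40919/(23054 + 24266) - 5091/K(5) = 40919/(23054 + 24266) - 5091/(5²) = 40919/47320 - 5091/25 = -47976629/236600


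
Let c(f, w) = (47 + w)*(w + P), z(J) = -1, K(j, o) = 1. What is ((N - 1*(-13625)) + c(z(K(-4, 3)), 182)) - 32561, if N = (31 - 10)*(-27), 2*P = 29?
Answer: 50991/2 ≈ 25496.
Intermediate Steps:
P = 29/2 (P = (½)*29 = 29/2 ≈ 14.500)
N = -567 (N = 21*(-27) = -567)
c(f, w) = (47 + w)*(29/2 + w) (c(f, w) = (47 + w)*(w + 29/2) = (47 + w)*(29/2 + w))
((N - 1*(-13625)) + c(z(K(-4, 3)), 182)) - 32561 = ((-567 - 1*(-13625)) + (1363/2 + 182² + (123/2)*182)) - 32561 = ((-567 + 13625) + (1363/2 + 33124 + 11193)) - 32561 = (13058 + 89997/2) - 32561 = 116113/2 - 32561 = 50991/2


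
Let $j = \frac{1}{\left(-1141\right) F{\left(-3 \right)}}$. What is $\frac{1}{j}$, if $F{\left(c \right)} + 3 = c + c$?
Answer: $10269$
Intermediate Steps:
$F{\left(c \right)} = -3 + 2 c$ ($F{\left(c \right)} = -3 + \left(c + c\right) = -3 + 2 c$)
$j = \frac{1}{10269}$ ($j = \frac{1}{\left(-1141\right) \left(-3 + 2 \left(-3\right)\right)} = \frac{1}{\left(-1141\right) \left(-3 - 6\right)} = \frac{1}{\left(-1141\right) \left(-9\right)} = \frac{1}{10269} \approx 9.738 \cdot 10^{-5}$)
$\frac{1}{j} = \frac{1}{\frac{1}{10269}} = 10269$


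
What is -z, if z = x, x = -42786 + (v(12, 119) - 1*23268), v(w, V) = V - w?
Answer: 65947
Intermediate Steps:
x = -65947 (x = -42786 + ((119 - 1*12) - 1*23268) = -42786 + ((119 - 12) - 23268) = -42786 + (107 - 23268) = -42786 - 23161 = -65947)
z = -65947
-z = -1*(-65947) = 65947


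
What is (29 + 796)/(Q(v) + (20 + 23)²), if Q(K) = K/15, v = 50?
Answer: 2475/5557 ≈ 0.44538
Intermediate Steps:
Q(K) = K/15 (Q(K) = K*(1/15) = K/15)
(29 + 796)/(Q(v) + (20 + 23)²) = (29 + 796)/((1/15)*50 + (20 + 23)²) = 825/(10/3 + 43²) = 825/(10/3 + 1849) = 825/(5557/3) = 825*(3/5557) = 2475/5557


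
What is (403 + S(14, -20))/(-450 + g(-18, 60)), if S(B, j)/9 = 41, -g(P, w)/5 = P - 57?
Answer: -772/75 ≈ -10.293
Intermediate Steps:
g(P, w) = 285 - 5*P (g(P, w) = -5*(P - 57) = -5*(-57 + P) = 285 - 5*P)
S(B, j) = 369 (S(B, j) = 9*41 = 369)
(403 + S(14, -20))/(-450 + g(-18, 60)) = (403 + 369)/(-450 + (285 - 5*(-18))) = 772/(-450 + (285 + 90)) = 772/(-450 + 375) = 772/(-75) = 772*(-1/75) = -772/75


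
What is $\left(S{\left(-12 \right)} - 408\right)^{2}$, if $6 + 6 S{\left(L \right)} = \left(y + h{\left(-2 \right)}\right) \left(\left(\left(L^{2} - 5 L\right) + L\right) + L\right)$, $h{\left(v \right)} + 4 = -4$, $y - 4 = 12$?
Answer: $28561$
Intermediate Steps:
$y = 16$ ($y = 4 + 12 = 16$)
$h{\left(v \right)} = -8$ ($h{\left(v \right)} = -4 - 4 = -8$)
$S{\left(L \right)} = -1 - 4 L + \frac{4 L^{2}}{3}$ ($S{\left(L \right)} = -1 + \frac{\left(16 - 8\right) \left(\left(\left(L^{2} - 5 L\right) + L\right) + L\right)}{6} = -1 + \frac{8 \left(\left(L^{2} - 4 L\right) + L\right)}{6} = -1 + \frac{8 \left(L^{2} - 3 L\right)}{6} = -1 + \frac{- 24 L + 8 L^{2}}{6} = -1 + \left(- 4 L + \frac{4 L^{2}}{3}\right) = -1 - 4 L + \frac{4 L^{2}}{3}$)
$\left(S{\left(-12 \right)} - 408\right)^{2} = \left(\left(-1 - -48 + \frac{4 \left(-12\right)^{2}}{3}\right) - 408\right)^{2} = \left(\left(-1 + 48 + \frac{4}{3} \cdot 144\right) - 408\right)^{2} = \left(\left(-1 + 48 + 192\right) - 408\right)^{2} = \left(239 - 408\right)^{2} = \left(-169\right)^{2} = 28561$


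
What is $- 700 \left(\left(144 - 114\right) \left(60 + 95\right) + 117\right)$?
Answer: $-3336900$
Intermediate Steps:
$- 700 \left(\left(144 - 114\right) \left(60 + 95\right) + 117\right) = - 700 \left(30 \cdot 155 + 117\right) = - 700 \left(4650 + 117\right) = \left(-700\right) 4767 = -3336900$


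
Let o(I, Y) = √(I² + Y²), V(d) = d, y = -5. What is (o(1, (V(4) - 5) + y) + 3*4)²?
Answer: (12 + √37)² ≈ 326.99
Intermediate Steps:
(o(1, (V(4) - 5) + y) + 3*4)² = (√(1² + ((4 - 5) - 5)²) + 3*4)² = (√(1 + (-1 - 5)²) + 12)² = (√(1 + (-6)²) + 12)² = (√(1 + 36) + 12)² = (√37 + 12)² = (12 + √37)²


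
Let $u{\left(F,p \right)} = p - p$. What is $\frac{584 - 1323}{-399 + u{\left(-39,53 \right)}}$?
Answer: $\frac{739}{399} \approx 1.8521$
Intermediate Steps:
$u{\left(F,p \right)} = 0$
$\frac{584 - 1323}{-399 + u{\left(-39,53 \right)}} = \frac{584 - 1323}{-399 + 0} = - \frac{739}{-399} = \left(-739\right) \left(- \frac{1}{399}\right) = \frac{739}{399}$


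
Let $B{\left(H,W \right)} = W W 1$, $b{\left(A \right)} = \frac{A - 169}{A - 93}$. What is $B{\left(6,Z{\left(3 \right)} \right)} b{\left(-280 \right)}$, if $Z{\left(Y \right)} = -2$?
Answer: $\frac{1796}{373} \approx 4.815$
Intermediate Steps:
$b{\left(A \right)} = \frac{-169 + A}{-93 + A}$ ($b{\left(A \right)} = \frac{-169 + A}{A - 93} = \frac{-169 + A}{-93 + A}$)
$B{\left(H,W \right)} = W^{2}$ ($B{\left(H,W \right)} = W^{2} \cdot 1 = W^{2}$)
$B{\left(6,Z{\left(3 \right)} \right)} b{\left(-280 \right)} = \left(-2\right)^{2} \frac{-169 - 280}{-93 - 280} = 4 \frac{1}{-373} \left(-449\right) = 4 \left(\left(- \frac{1}{373}\right) \left(-449\right)\right) = 4 \cdot \frac{449}{373} = \frac{1796}{373}$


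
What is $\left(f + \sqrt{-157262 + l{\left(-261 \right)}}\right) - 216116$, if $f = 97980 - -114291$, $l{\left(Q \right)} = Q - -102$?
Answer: $-3845 + 11 i \sqrt{1301} \approx -3845.0 + 396.76 i$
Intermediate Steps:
$l{\left(Q \right)} = 102 + Q$ ($l{\left(Q \right)} = Q + 102 = 102 + Q$)
$f = 212271$ ($f = 97980 + 114291 = 212271$)
$\left(f + \sqrt{-157262 + l{\left(-261 \right)}}\right) - 216116 = \left(212271 + \sqrt{-157262 + \left(102 - 261\right)}\right) - 216116 = \left(212271 + \sqrt{-157262 - 159}\right) - 216116 = \left(212271 + \sqrt{-157421}\right) - 216116 = \left(212271 + 11 i \sqrt{1301}\right) - 216116 = -3845 + 11 i \sqrt{1301}$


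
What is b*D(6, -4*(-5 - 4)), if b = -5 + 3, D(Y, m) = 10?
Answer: -20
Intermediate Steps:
b = -2
b*D(6, -4*(-5 - 4)) = -2*10 = -20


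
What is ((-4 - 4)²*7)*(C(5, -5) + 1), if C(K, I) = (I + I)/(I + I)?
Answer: 896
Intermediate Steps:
C(K, I) = 1 (C(K, I) = (2*I)/((2*I)) = (2*I)*(1/(2*I)) = 1)
((-4 - 4)²*7)*(C(5, -5) + 1) = ((-4 - 4)²*7)*(1 + 1) = ((-8)²*7)*2 = (64*7)*2 = 448*2 = 896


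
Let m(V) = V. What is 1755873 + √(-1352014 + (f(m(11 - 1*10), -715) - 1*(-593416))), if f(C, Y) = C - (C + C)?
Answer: 1755873 + I*√758599 ≈ 1.7559e+6 + 870.98*I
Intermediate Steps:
f(C, Y) = -C (f(C, Y) = C - 2*C = -C)
1755873 + √(-1352014 + (f(m(11 - 1*10), -715) - 1*(-593416))) = 1755873 + √(-1352014 + (-(11 - 1*10) - 1*(-593416))) = 1755873 + √(-1352014 + (-(11 - 10) + 593416)) = 1755873 + √(-1352014 + (-1*1 + 593416)) = 1755873 + √(-1352014 + (-1 + 593416)) = 1755873 + √(-1352014 + 593415) = 1755873 + √(-758599) = 1755873 + I*√758599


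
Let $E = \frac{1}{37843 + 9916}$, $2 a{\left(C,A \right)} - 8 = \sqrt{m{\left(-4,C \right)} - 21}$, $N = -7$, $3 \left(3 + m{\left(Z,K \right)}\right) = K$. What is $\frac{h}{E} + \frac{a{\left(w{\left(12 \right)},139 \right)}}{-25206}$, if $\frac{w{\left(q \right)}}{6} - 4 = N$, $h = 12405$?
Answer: $\frac{7466652328183}{12603} - \frac{i \sqrt{30}}{50412} \approx 5.9245 \cdot 10^{8} - 0.00010865 i$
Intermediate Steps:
$m{\left(Z,K \right)} = -3 + \frac{K}{3}$
$w{\left(q \right)} = -18$ ($w{\left(q \right)} = 24 + 6 \left(-7\right) = 24 - 42 = -18$)
$a{\left(C,A \right)} = 4 + \frac{\sqrt{-24 + \frac{C}{3}}}{2}$ ($a{\left(C,A \right)} = 4 + \frac{\sqrt{\left(-3 + \frac{C}{3}\right) - 21}}{2} = 4 + \frac{\sqrt{-24 + \frac{C}{3}}}{2}$)
$E = \frac{1}{47759} \approx 2.0938 \cdot 10^{-5}$
$\frac{h}{E} + \frac{a{\left(w{\left(12 \right)},139 \right)}}{-25206} = 12405 \frac{1}{\frac{1}{47759}} + \frac{4 + \frac{\sqrt{-216 + 3 \left(-18\right)}}{6}}{-25206} = 12405 \cdot 47759 + \left(4 + \frac{\sqrt{-216 - 54}}{6}\right) \left(- \frac{1}{25206}\right) = 592450395 + \left(4 + \frac{\sqrt{-270}}{6}\right) \left(- \frac{1}{25206}\right) = 592450395 + \left(4 + \frac{3 i \sqrt{30}}{6}\right) \left(- \frac{1}{25206}\right) = 592450395 + \left(4 + \frac{i \sqrt{30}}{2}\right) \left(- \frac{1}{25206}\right) = 592450395 - \left(\frac{2}{12603} + \frac{i \sqrt{30}}{50412}\right) = \frac{7466652328183}{12603} - \frac{i \sqrt{30}}{50412}$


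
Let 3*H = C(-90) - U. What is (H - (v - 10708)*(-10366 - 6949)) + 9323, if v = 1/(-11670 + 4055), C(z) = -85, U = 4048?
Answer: -847097520541/4569 ≈ -1.8540e+8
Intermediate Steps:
H = -4133/3 (H = (-85 - 1*4048)/3 = (-85 - 4048)/3 = (1/3)*(-4133) = -4133/3 ≈ -1377.7)
v = -1/7615 (v = 1/(-7615) = -1/7615 ≈ -0.00013132)
(H - (v - 10708)*(-10366 - 6949)) + 9323 = (-4133/3 - (-1/7615 - 10708)*(-10366 - 6949)) + 9323 = (-4133/3 - (-81541421)*(-17315)/7615) + 9323 = (-4133/3 - 1*282377940923/1523) + 9323 = (-4133/3 - 282377940923/1523) + 9323 = -847140117328/4569 + 9323 = -847097520541/4569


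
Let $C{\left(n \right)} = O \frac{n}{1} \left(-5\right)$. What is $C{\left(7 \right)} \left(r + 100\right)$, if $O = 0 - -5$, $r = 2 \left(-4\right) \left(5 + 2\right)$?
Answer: $-7700$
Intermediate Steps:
$r = -56$ ($r = \left(-8\right) 7 = -56$)
$O = 5$ ($O = 0 + 5 = 5$)
$C{\left(n \right)} = - 25 n$ ($C{\left(n \right)} = 5 \frac{n}{1} \left(-5\right) = 5 n 1 \left(-5\right) = 5 n \left(-5\right) = - 25 n$)
$C{\left(7 \right)} \left(r + 100\right) = \left(-25\right) 7 \left(-56 + 100\right) = \left(-175\right) 44 = -7700$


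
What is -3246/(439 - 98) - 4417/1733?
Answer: -7131515/590953 ≈ -12.068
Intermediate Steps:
-3246/(439 - 98) - 4417/1733 = -3246/341 - 4417*1/1733 = -3246*1/341 - 4417/1733 = -3246/341 - 4417/1733 = -7131515/590953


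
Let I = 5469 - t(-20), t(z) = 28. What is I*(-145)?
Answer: -788945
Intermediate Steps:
I = 5441 (I = 5469 - 1*28 = 5469 - 28 = 5441)
I*(-145) = 5441*(-145) = -788945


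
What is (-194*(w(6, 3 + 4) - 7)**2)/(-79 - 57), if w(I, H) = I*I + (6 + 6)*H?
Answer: 1238593/68 ≈ 18215.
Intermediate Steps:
w(I, H) = I**2 + 12*H
(-194*(w(6, 3 + 4) - 7)**2)/(-79 - 57) = (-194*((6**2 + 12*(3 + 4)) - 7)**2)/(-79 - 57) = -194*((36 + 12*7) - 7)**2/(-136) = -194*((36 + 84) - 7)**2*(-1/136) = -194*(120 - 7)**2*(-1/136) = -194*113**2*(-1/136) = -194*12769*(-1/136) = -2477186*(-1/136) = 1238593/68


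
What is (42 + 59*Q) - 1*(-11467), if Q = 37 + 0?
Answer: 13692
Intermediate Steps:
Q = 37
(42 + 59*Q) - 1*(-11467) = (42 + 59*37) - 1*(-11467) = (42 + 2183) + 11467 = 2225 + 11467 = 13692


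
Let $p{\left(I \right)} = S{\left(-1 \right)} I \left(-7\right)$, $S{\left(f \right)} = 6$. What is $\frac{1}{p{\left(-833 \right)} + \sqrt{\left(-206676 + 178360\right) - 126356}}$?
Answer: $\frac{2499}{87441062} - \frac{i \sqrt{9667}}{306043717} \approx 2.8579 \cdot 10^{-5} - 3.2126 \cdot 10^{-7} i$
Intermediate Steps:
$p{\left(I \right)} = - 42 I$ ($p{\left(I \right)} = 6 I \left(-7\right) = - 42 I$)
$\frac{1}{p{\left(-833 \right)} + \sqrt{\left(-206676 + 178360\right) - 126356}} = \frac{1}{\left(-42\right) \left(-833\right) + \sqrt{\left(-206676 + 178360\right) - 126356}} = \frac{1}{34986 + \sqrt{-28316 - 126356}} = \frac{1}{34986 + \sqrt{-154672}} = \frac{1}{34986 + 4 i \sqrt{9667}}$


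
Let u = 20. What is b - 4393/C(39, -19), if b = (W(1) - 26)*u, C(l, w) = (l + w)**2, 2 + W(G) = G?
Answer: -220393/400 ≈ -550.98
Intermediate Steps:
W(G) = -2 + G
b = -540 (b = ((-2 + 1) - 26)*20 = (-1 - 26)*20 = -27*20 = -540)
b - 4393/C(39, -19) = -540 - 4393/((39 - 19)**2) = -540 - 4393/(20**2) = -540 - 4393/400 = -220393/400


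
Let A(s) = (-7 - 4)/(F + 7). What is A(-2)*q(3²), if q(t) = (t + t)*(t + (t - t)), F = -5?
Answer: -891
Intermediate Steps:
A(s) = -11/2 (A(s) = (-7 - 4)/(-5 + 7) = -11/2)
q(t) = 2*t² (q(t) = (2*t)*(t + 0) = (2*t)*t = 2*t²)
A(-2)*q(3²) = -11*(3²)² = -11*9² = -11*81 = -11/2*162 = -891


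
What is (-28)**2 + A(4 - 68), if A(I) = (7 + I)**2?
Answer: 4033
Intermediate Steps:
(-28)**2 + A(4 - 68) = (-28)**2 + (7 + (4 - 68))**2 = 784 + (7 - 64)**2 = 784 + (-57)**2 = 784 + 3249 = 4033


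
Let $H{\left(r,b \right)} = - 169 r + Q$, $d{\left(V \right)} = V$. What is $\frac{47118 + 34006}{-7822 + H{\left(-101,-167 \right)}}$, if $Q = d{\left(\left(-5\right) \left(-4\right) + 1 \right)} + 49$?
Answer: $\frac{81124}{9317} \approx 8.7071$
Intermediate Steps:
$Q = 70$ ($Q = \left(\left(-5\right) \left(-4\right) + 1\right) + 49 = \left(20 + 1\right) + 49 = 21 + 49 = 70$)
$H{\left(r,b \right)} = 70 - 169 r$ ($H{\left(r,b \right)} = - 169 r + 70 = 70 - 169 r$)
$\frac{47118 + 34006}{-7822 + H{\left(-101,-167 \right)}} = \frac{47118 + 34006}{-7822 + \left(70 - -17069\right)} = \frac{81124}{-7822 + \left(70 + 17069\right)} = \frac{81124}{-7822 + 17139} = \frac{81124}{9317}$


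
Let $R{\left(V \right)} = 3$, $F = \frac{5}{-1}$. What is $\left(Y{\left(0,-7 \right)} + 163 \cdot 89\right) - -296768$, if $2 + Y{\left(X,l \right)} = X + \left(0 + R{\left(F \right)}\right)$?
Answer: $311276$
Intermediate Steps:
$F = -5$ ($F = 5 \left(-1\right) = -5$)
$Y{\left(X,l \right)} = 1 + X$ ($Y{\left(X,l \right)} = -2 + \left(X + \left(0 + 3\right)\right) = -2 + \left(X + 3\right) = -2 + \left(3 + X\right) = 1 + X$)
$\left(Y{\left(0,-7 \right)} + 163 \cdot 89\right) - -296768 = \left(\left(1 + 0\right) + 163 \cdot 89\right) - -296768 = \left(1 + 14507\right) + 296768 = 14508 + 296768 = 311276$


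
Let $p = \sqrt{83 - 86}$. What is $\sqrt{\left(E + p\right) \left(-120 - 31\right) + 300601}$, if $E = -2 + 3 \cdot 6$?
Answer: $\sqrt{298185 - 151 i \sqrt{3}} \approx 546.06 - 0.24 i$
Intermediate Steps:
$p = i \sqrt{3}$ ($p = \sqrt{-3} = i \sqrt{3} \approx 1.732 i$)
$E = 16$ ($E = -2 + 18 = 16$)
$\sqrt{\left(E + p\right) \left(-120 - 31\right) + 300601} = \sqrt{\left(16 + i \sqrt{3}\right) \left(-120 - 31\right) + 300601} = \sqrt{\left(16 + i \sqrt{3}\right) \left(-151\right) + 300601} = \sqrt{\left(-2416 - 151 i \sqrt{3}\right) + 300601} = \sqrt{298185 - 151 i \sqrt{3}}$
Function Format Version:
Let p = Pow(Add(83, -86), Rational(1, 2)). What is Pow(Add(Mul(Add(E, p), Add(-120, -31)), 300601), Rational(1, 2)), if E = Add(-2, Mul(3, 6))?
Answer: Pow(Add(298185, Mul(-151, I, Pow(3, Rational(1, 2)))), Rational(1, 2)) ≈ Add(546.06, Mul(-0.240, I))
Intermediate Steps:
p = Mul(I, Pow(3, Rational(1, 2))) (p = Pow(-3, Rational(1, 2)) = Mul(I, Pow(3, Rational(1, 2))) ≈ Mul(1.7320, I))
E = 16 (E = Add(-2, 18) = 16)
Pow(Add(Mul(Add(E, p), Add(-120, -31)), 300601), Rational(1, 2)) = Pow(Add(Mul(Add(16, Mul(I, Pow(3, Rational(1, 2)))), Add(-120, -31)), 300601), Rational(1, 2)) = Pow(Add(Mul(Add(16, Mul(I, Pow(3, Rational(1, 2)))), -151), 300601), Rational(1, 2)) = Pow(Add(Add(-2416, Mul(-151, I, Pow(3, Rational(1, 2)))), 300601), Rational(1, 2)) = Pow(Add(298185, Mul(-151, I, Pow(3, Rational(1, 2)))), Rational(1, 2))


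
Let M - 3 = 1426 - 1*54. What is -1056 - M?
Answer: -2431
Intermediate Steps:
M = 1375 (M = 3 + (1426 - 1*54) = 3 + (1426 - 54) = 3 + 1372 = 1375)
-1056 - M = -1056 - 1*1375 = -1056 - 1375 = -2431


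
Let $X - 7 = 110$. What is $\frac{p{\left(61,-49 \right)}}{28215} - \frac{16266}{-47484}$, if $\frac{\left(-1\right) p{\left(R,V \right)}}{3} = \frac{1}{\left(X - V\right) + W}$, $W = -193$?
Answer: $\frac{229475233}{669880530} \approx 0.34256$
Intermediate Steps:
$X = 117$ ($X = 7 + 110 = 117$)
$p{\left(R,V \right)} = - \frac{3}{-76 - V}$ ($p{\left(R,V \right)} = - \frac{3}{\left(117 - V\right) - 193} = - \frac{3}{-76 - V}$)
$\frac{p{\left(61,-49 \right)}}{28215} - \frac{16266}{-47484} = \frac{3 \frac{1}{76 - 49}}{28215} - \frac{16266}{-47484} = \frac{3}{27} \cdot \frac{1}{28215} - - \frac{2711}{7914} = 3 \cdot \frac{1}{27} \cdot \frac{1}{28215} + \frac{2711}{7914} = \frac{1}{9} \cdot \frac{1}{28215} + \frac{2711}{7914} = \frac{1}{253935} + \frac{2711}{7914} = \frac{229475233}{669880530}$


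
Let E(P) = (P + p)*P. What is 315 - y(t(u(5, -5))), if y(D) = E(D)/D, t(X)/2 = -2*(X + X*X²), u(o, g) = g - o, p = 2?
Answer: -3727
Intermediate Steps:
E(P) = P*(2 + P) (E(P) = (P + 2)*P = (2 + P)*P = P*(2 + P))
t(X) = -4*X - 4*X³ (t(X) = 2*(-2*(X + X*X²)) = 2*(-2*(X + X³)) = 2*(-2*X - 2*X³) = -4*X - 4*X³)
y(D) = 2 + D (y(D) = (D*(2 + D))/D = 2 + D)
315 - y(t(u(5, -5))) = 315 - (2 - 4*(-5 - 1*5)*(1 + (-5 - 1*5)²)) = 315 - (2 - 4*(-5 - 5)*(1 + (-5 - 5)²)) = 315 - (2 - 4*(-10)*(1 + (-10)²)) = 315 - (2 - 4*(-10)*(1 + 100)) = 315 - (2 - 4*(-10)*101) = 315 - (2 + 4040) = 315 - 1*4042 = 315 - 4042 = -3727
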